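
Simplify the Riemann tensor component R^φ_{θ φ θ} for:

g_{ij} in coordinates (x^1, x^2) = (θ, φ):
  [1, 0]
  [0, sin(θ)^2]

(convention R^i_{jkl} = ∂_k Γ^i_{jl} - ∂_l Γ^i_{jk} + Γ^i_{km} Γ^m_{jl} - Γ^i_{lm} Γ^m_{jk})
Non-zero Christoffel symbols (Γ^k_{ij} = Γ^k_{ji}):
Γ^θ_{φ φ} = -sin(2*θ)/2
Γ^φ_{θ φ} = 1/tan(θ)
R^φ_{θ φ θ} = ∂_φ Γ^φ_{θ θ} - ∂_θ Γ^φ_{θ φ} + Γ^φ_{φ m} Γ^m_{θ θ} - Γ^φ_{θ m} Γ^m_{θ φ}
  = (0) - (-1/sin(θ)^2) + (0) - (1/tan(θ)^2) = 1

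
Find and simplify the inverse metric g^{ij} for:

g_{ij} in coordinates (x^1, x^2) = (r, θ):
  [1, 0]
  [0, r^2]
The metric is diagonal, so g^{ij} is diagonal with entries 1/g_{ii}: diag(1, 1/(r^2)).
g^{ij}:
  [1, 0]
  [0, 1/r^2]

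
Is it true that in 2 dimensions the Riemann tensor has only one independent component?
The number of independent components is n^2(n^2-1)/12 = 4·3/12 = 1 for n = 2 (e.g. R_{1212}).
Yes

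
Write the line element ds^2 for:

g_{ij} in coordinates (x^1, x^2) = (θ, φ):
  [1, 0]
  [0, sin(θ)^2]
ds^2 = g_{ij} dx^i dx^j; only the non-zero components contribute.
ds^2 = dθ^2 + sin(θ)^2 dφ^2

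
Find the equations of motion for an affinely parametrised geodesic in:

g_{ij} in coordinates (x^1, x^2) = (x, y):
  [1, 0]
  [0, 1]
Geodesic equation: d^2x^k/dλ^2 + Γ^k_{ij} (dx^i/dλ)(dx^j/dλ) = 0.
All Christoffel symbols vanish, so the geodesics are straight lines:
d^2x/dλ^2 = 0
d^2y/dλ^2 = 0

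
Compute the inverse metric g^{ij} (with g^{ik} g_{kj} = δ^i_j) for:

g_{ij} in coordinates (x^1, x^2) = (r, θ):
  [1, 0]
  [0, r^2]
The metric is diagonal, so g^{ij} is diagonal with entries 1/g_{ii}: diag(1, 1/(r^2)).
g^{ij}:
  [1, 0]
  [0, 1/r^2]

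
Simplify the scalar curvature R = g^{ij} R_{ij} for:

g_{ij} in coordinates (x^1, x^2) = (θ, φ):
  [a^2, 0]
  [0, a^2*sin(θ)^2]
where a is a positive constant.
Non-zero Christoffel symbols (Γ^k_{ij} = Γ^k_{ji}):
Γ^θ_{φ φ} = -sin(2*θ)/2
Γ^φ_{θ φ} = 1/tan(θ)
Ricci tensor (R_{ij} = R^k_{ikj}): R_{θθ} = 1, R_{θφ} = 0, R_{φφ} = sin(θ)^2
Inverse metric: g^{θθ} = 1/a^2, g^{φφ} = 1/(a^2*sin(θ)^2)
R = g^{ij} R_{ij} = (1/a^2)(1) + (1/(a^2*sin(θ)^2))(sin(θ)^2) = 2/a^2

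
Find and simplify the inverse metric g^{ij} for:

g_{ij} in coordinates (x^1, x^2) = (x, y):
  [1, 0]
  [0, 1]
The metric is diagonal, so g^{ij} is diagonal with entries 1/g_{ii}: diag(1, 1).
g^{ij}:
  [1, 0]
  [0, 1]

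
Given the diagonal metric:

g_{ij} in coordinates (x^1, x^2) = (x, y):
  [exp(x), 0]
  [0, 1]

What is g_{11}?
With x^1 = x, x^2 = y, g_{11} = g_{xx} is the row-1, column-1 entry of the matrix.
g_{11} = exp(x)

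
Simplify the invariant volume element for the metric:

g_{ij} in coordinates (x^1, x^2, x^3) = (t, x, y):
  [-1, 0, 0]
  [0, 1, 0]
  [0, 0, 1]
det(g) = -1
√|det(g)| = 1
Volume element: dV = 1 dt dx dy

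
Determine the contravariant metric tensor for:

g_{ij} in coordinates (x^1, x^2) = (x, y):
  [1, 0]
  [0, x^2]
The metric is diagonal, so g^{ij} is diagonal with entries 1/g_{ii}: diag(1, 1/(x^2)).
g^{ij}:
  [1, 0]
  [0, 1/x^2]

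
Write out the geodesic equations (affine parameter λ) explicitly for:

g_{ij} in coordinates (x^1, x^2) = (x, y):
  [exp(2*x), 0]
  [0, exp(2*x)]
Geodesic equation: d^2x^k/dλ^2 + Γ^k_{ij} (dx^i/dλ)(dx^j/dλ) = 0.
Non-zero Christoffel symbols:
Γ^x_{x x} = 1
Γ^x_{y y} = -1
Γ^y_{x y} = 1
Substituting (the symmetric pair Γ^k_{ij}, Γ^k_{ji} combines into a factor 2):
d^2x/dλ^2 + (dx/dλ)^2 - (dy/dλ)^2 = 0
d^2y/dλ^2 + 2 (dx/dλ)(dy/dλ) = 0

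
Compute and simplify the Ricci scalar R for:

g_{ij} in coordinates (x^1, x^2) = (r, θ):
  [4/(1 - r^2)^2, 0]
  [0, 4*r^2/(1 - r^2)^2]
Non-zero Christoffel symbols (Γ^k_{ij} = Γ^k_{ji}):
Γ^r_{r r} = 2*r/(1 - r^2)
Γ^r_{θ θ} = (r^3 + r)/(r^2 - 1)
Γ^θ_{r θ} = (-r^2 - 1)/(r^3 - r)
Ricci tensor (R_{ij} = R^k_{ikj}): R_{rr} = -4/(r^2 - 1)^2, R_{rθ} = 0, R_{θθ} = -4*r^2/(r^2 - 1)^2
Inverse metric: g^{rr} = (1 - r^2)^2/4, g^{θθ} = (1 - r^2)^2/(4*r^2)
R = g^{ij} R_{ij} = ((1 - r^2)^2/4)(-4/(r^2 - 1)^2) + ((1 - r^2)^2/(4*r^2))(-4*r^2/(r^2 - 1)^2) = -2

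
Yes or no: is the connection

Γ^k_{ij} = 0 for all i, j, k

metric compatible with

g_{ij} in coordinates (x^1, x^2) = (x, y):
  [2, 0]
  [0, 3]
Using ∇_k g_{ij} = ∂_k g_{ij} - Γ^m_{ki} g_{mj} - Γ^m_{kj} g_{im}:
e.g. ∇_y g_{xx} = (0) - (0) - (0) = 0
Every component ∇_k g_{ij} vanishes: the connection is metric compatible.
Yes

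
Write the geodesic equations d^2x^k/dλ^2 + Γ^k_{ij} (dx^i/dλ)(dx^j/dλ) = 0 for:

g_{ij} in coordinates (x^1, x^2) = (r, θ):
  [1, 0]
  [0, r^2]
Geodesic equation: d^2x^k/dλ^2 + Γ^k_{ij} (dx^i/dλ)(dx^j/dλ) = 0.
Non-zero Christoffel symbols:
Γ^r_{θ θ} = -r
Γ^θ_{r θ} = 1/r
Substituting (the symmetric pair Γ^k_{ij}, Γ^k_{ji} combines into a factor 2):
d^2r/dλ^2 - r (dθ/dλ)^2 = 0
d^2θ/dλ^2 + (2/r) (dr/dλ)(dθ/dλ) = 0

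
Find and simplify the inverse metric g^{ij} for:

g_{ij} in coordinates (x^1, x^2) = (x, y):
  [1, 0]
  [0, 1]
The metric is diagonal, so g^{ij} is diagonal with entries 1/g_{ii}: diag(1, 1).
g^{ij}:
  [1, 0]
  [0, 1]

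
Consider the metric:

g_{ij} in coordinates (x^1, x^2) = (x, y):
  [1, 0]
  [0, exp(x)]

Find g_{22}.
With x^1 = x, x^2 = y, g_{22} = g_{yy} is the row-2, column-2 entry of the matrix.
g_{22} = exp(x)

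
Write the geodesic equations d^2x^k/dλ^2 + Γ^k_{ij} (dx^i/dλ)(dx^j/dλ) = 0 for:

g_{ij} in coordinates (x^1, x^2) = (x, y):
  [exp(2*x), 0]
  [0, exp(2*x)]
Geodesic equation: d^2x^k/dλ^2 + Γ^k_{ij} (dx^i/dλ)(dx^j/dλ) = 0.
Non-zero Christoffel symbols:
Γ^x_{x x} = 1
Γ^x_{y y} = -1
Γ^y_{x y} = 1
Substituting (the symmetric pair Γ^k_{ij}, Γ^k_{ji} combines into a factor 2):
d^2x/dλ^2 + (dx/dλ)^2 - (dy/dλ)^2 = 0
d^2y/dλ^2 + 2 (dx/dλ)(dy/dλ) = 0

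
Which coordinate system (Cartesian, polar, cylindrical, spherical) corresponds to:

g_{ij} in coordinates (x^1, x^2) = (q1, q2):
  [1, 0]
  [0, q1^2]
The line element ds^2 = dq1^2 + q1^2 dq2^2 is dr^2 + r^2 dθ^2 with q1 = r, q2 = θ.
polar coordinates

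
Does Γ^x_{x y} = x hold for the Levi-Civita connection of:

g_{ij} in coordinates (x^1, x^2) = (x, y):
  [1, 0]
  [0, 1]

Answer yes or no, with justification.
Γ^x_{x y} = (1/2) g^{xx} (∂_x g_{xy} + ∂_y g_{xx} - ∂_x g_{xy}) = (1/2)(1)((0) + (0) - (0)) = 0
This differs from the proposed value x.
No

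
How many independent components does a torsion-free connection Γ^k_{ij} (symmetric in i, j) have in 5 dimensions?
Γ^k_{ij} has n choices for the upper index and n(n+1)/2 independent symmetric lower index pairs.
Total = 5 × 5×6/2 = 5 × 15 = 75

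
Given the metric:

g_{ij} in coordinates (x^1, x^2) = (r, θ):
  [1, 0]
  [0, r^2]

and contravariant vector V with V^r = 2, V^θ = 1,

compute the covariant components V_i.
V_i = g_{ij} V^j:
V_r = (1)(2) + (0)(1) = 2
V_θ = (0)(2) + (r^2)(1) = r^2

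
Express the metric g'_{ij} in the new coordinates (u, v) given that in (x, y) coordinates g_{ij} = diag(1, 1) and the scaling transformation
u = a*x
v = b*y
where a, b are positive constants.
Invert the transformation: x = u/a, y = v/b
g'_{ij} = (∂x^k/∂x'^i)(∂x^l/∂x'^j) g_{kl}; with g_{kl} = δ_{kl} this is Σ_k (∂x^k/∂x'^i)(∂x^k/∂x'^j).
Jacobian: ∂x/∂u = 1/a, ∂x/∂v = 0, ∂y/∂u = 0, ∂y/∂v = 1/b
g'_{uu} = (1/a)(1/a) + (0)(0) = 1/a^2
g'_{uv} = (1/a)(0) + (0)(1/b) = 0
g'_{vv} = (0)(0) + (1/b)(1/b) = 1/b^2
g'_{ij} = diag(1/a^2, 1/b^2)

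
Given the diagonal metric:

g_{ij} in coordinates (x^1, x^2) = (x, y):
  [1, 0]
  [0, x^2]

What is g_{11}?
With x^1 = x, x^2 = y, g_{11} = g_{xx} is the row-1, column-1 entry of the matrix.
g_{11} = 1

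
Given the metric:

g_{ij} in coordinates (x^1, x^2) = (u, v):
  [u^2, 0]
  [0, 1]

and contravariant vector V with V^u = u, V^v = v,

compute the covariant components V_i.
V_i = g_{ij} V^j:
V_u = (u^2)(u) + (0)(v) = u^3
V_v = (0)(u) + (1)(v) = v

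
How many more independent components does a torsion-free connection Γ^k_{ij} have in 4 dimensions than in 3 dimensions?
Independent components in n dimensions: n × n(n+1)/2 = n^2(n+1)/2.
4D: 4 × 10 = 40
3D: 3 × 6 = 18
Difference = 40 - 18 = 22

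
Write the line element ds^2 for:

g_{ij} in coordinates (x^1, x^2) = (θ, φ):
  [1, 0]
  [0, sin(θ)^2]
ds^2 = g_{ij} dx^i dx^j; only the non-zero components contribute.
ds^2 = dθ^2 + sin(θ)^2 dφ^2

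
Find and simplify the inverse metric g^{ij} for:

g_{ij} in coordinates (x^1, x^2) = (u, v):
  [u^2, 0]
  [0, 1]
The metric is diagonal, so g^{ij} is diagonal with entries 1/g_{ii}: diag(1/(u^2), 1).
g^{ij}:
  [1/u^2, 0]
  [0, 1]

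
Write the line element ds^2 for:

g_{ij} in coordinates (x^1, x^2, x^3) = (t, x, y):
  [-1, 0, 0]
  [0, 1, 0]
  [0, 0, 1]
ds^2 = g_{ij} dx^i dx^j; only the non-zero components contribute.
ds^2 = -dt^2 + dx^2 + dy^2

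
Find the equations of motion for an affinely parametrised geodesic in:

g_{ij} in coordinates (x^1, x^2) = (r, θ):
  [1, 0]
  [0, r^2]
Geodesic equation: d^2x^k/dλ^2 + Γ^k_{ij} (dx^i/dλ)(dx^j/dλ) = 0.
Non-zero Christoffel symbols:
Γ^r_{θ θ} = -r
Γ^θ_{r θ} = 1/r
Substituting (the symmetric pair Γ^k_{ij}, Γ^k_{ji} combines into a factor 2):
d^2r/dλ^2 - r (dθ/dλ)^2 = 0
d^2θ/dλ^2 + (2/r) (dr/dλ)(dθ/dλ) = 0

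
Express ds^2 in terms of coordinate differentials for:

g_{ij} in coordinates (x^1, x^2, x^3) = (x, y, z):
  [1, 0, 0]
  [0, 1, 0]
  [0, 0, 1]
ds^2 = g_{ij} dx^i dx^j; only the non-zero components contribute.
ds^2 = dx^2 + dy^2 + dz^2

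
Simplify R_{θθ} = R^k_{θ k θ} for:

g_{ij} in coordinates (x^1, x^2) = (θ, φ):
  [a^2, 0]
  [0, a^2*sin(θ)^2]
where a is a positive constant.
Non-zero Christoffel symbols (Γ^k_{ij} = Γ^k_{ji}):
Γ^θ_{φ φ} = -sin(2*θ)/2
Γ^φ_{θ φ} = 1/tan(θ)
R^θ_{θ θ θ} = 0 (a repeated index in an antisymmetric pair)
R^φ_{θ φ θ} = ∂_φ Γ^φ_{θ θ} - ∂_θ Γ^φ_{θ φ} + Γ^φ_{φ m} Γ^m_{θ θ} - Γ^φ_{θ m} Γ^m_{θ φ}
  = (0) - (-1/sin(θ)^2) + (0) - (1/tan(θ)^2) = 1
R_{θθ} = R^θ_{θ θ θ} + R^φ_{θ φ θ} = (0) + (1) = 1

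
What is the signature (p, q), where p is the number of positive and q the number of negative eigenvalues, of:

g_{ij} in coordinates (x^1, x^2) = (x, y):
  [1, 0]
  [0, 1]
The metric is diagonal, so its eigenvalues are the diagonal entries: 1, 1 (at a generic point, where coordinate-dependent entries are positive).
2 positive, 0 negative.
(2, 0) - Riemannian (positive definite)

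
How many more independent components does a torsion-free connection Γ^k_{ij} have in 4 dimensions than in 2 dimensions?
Independent components in n dimensions: n × n(n+1)/2 = n^2(n+1)/2.
4D: 4 × 10 = 40
2D: 2 × 3 = 6
Difference = 40 - 6 = 34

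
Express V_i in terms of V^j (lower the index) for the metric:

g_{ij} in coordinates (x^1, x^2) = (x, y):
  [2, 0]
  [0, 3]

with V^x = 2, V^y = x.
V_i = g_{ij} V^j:
V_x = (2)(2) + (0)(x) = 4
V_y = (0)(2) + (3)(x) = 3*x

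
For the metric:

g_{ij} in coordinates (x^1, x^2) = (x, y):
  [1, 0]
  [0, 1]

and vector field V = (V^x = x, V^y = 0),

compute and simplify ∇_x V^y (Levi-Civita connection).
All Christoffel symbols are zero.
∇_x V^y = ∂_x V^y + Γ^y_{x j} V^j
  = (0) + (0)(x) + (0)(0)
  = 0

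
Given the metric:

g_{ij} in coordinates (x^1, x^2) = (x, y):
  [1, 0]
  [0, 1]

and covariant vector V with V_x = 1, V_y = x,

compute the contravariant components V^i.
Inverse metric (diagonal): g^{xx} = 1, g^{yy} = 1
V^i = g^{ij} V_j:
V^x = (1)(1) + (0)(x) = 1
V^y = (0)(1) + (1)(x) = x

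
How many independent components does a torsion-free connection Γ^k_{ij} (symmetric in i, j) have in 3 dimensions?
Γ^k_{ij} has n choices for the upper index and n(n+1)/2 independent symmetric lower index pairs.
Total = 3 × 3×4/2 = 3 × 6 = 18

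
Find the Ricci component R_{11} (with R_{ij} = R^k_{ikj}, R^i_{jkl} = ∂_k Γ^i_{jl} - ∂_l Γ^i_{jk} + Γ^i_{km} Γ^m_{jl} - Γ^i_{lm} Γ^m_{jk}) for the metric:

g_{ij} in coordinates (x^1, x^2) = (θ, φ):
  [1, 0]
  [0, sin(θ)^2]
Non-zero Christoffel symbols (Γ^k_{ij} = Γ^k_{ji}):
Γ^θ_{φ φ} = -sin(2*θ)/2
Γ^φ_{θ φ} = 1/tan(θ)
R^θ_{θ θ θ} = 0 (a repeated index in an antisymmetric pair)
R^φ_{θ φ θ} = ∂_φ Γ^φ_{θ θ} - ∂_θ Γ^φ_{θ φ} + Γ^φ_{φ m} Γ^m_{θ θ} - Γ^φ_{θ m} Γ^m_{θ φ}
  = (0) - (-1/sin(θ)^2) + (0) - (1/tan(θ)^2) = 1
R_{θθ} = R^θ_{θ θ θ} + R^φ_{θ φ θ} = (0) + (1) = 1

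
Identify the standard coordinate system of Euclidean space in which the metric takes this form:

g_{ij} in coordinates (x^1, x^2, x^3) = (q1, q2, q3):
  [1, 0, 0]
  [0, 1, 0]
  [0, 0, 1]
All components are constant and the metric is the identity, i.e. orthonormal rectilinear coordinates.
Cartesian (3D) coordinates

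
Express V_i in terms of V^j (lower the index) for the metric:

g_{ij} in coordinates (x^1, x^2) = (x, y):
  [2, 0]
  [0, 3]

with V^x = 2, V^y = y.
V_i = g_{ij} V^j:
V_x = (2)(2) + (0)(y) = 4
V_y = (0)(2) + (3)(y) = 3*y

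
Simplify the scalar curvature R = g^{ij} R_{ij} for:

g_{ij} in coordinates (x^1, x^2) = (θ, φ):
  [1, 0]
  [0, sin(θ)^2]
Non-zero Christoffel symbols (Γ^k_{ij} = Γ^k_{ji}):
Γ^θ_{φ φ} = -sin(2*θ)/2
Γ^φ_{θ φ} = 1/tan(θ)
Ricci tensor (R_{ij} = R^k_{ikj}): R_{θθ} = 1, R_{θφ} = 0, R_{φφ} = sin(θ)^2
Inverse metric: g^{θθ} = 1, g^{φφ} = 1/sin(θ)^2
R = g^{ij} R_{ij} = (1)(1) + (1/sin(θ)^2)(sin(θ)^2) = 2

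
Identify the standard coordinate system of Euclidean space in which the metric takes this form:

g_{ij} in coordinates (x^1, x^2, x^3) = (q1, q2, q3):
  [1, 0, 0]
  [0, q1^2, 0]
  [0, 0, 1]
The line element ds^2 = dq1^2 + q1^2 dq2^2 + dq3^2 is dr^2 + r^2 dθ^2 + dz^2 with q1 = r, q2 = θ, q3 = z.
cylindrical coordinates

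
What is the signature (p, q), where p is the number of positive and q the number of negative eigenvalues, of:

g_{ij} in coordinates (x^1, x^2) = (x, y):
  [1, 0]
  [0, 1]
The metric is diagonal, so its eigenvalues are the diagonal entries: 1, 1 (at a generic point, where coordinate-dependent entries are positive).
2 positive, 0 negative.
(2, 0) - Riemannian (positive definite)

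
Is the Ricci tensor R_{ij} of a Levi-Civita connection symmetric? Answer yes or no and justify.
R_{ij} = R^k_{ikj}; the pair symmetry R_{kilj} = R_{ljki} gives R_{ij} = R_{ji}.
Yes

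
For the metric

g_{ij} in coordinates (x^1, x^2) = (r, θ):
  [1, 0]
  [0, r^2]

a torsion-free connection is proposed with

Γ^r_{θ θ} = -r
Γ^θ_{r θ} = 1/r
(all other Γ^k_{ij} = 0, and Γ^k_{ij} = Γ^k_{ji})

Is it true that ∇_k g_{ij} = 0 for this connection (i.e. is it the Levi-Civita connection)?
Using ∇_k g_{ij} = ∂_k g_{ij} - Γ^m_{ki} g_{mj} - Γ^m_{kj} g_{im}:
e.g. ∇_r g_{θθ} = (2*r) - (r) - (r) = 0
Every component ∇_k g_{ij} vanishes: the connection is metric compatible.
Yes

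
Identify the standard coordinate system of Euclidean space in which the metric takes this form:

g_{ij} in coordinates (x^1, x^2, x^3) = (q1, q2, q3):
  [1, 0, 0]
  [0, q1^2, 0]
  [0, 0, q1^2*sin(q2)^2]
The line element ds^2 = dq1^2 + q1^2 dq2^2 + q1^2 sin(q2)^2 dq3^2 is dr^2 + r^2 dθ^2 + r^2 sin(θ)^2 dφ^2 with q1 = r, q2 = θ, q3 = φ.
spherical coordinates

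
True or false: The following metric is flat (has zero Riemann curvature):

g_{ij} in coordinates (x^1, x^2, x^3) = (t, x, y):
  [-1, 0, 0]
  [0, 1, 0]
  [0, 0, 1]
All metric components are constant, so every Christoffel symbol vanishes and R^i_{jkl} = 0.
True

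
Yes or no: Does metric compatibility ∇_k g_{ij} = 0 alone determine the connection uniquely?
One also needs vanishing torsion; metric compatibility plus torsion-freeness singles out the Levi-Civita connection.
No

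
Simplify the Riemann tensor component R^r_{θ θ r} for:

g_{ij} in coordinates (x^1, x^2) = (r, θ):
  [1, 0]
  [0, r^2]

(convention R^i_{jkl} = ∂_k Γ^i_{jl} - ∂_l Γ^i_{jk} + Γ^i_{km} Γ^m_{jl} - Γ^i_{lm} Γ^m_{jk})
Non-zero Christoffel symbols (Γ^k_{ij} = Γ^k_{ji}):
Γ^r_{θ θ} = -r
Γ^θ_{r θ} = 1/r
R^r_{θ θ r} = ∂_θ Γ^r_{θ r} - ∂_r Γ^r_{θ θ} + Γ^r_{θ m} Γ^m_{θ r} - Γ^r_{r m} Γ^m_{θ θ}
  = (0) - (-1) + (-1) - (0) = 0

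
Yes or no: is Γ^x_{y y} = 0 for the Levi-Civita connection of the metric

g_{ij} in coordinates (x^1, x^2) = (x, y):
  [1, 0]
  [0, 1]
Γ^x_{y y} = (1/2) g^{xx} (∂_y g_{xy} + ∂_y g_{xy} - ∂_x g_{yy}) = (1/2)(1)((0) + (0) - (0)) = 0
This equals the proposed value 0.
Yes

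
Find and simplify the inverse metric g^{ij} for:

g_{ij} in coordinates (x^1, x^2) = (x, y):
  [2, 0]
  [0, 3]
The metric is diagonal, so g^{ij} is diagonal with entries 1/g_{ii}: diag(1/2, 1/3).
g^{ij}:
  [1/2, 0]
  [0, 1/3]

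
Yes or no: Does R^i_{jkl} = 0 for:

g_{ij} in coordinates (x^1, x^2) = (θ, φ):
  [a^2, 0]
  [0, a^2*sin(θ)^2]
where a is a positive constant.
Non-zero Christoffel symbols:
Γ^θ_{φ φ} = -sin(2*θ)/2
Γ^φ_{θ φ} = 1/tan(θ)
Ricci tensor: R_{θθ} = 1, R_{θφ} = 0, R_{φφ} = sin(θ)^2
The Ricci tensor is non-zero, so the Riemann tensor is non-zero: not flat.
No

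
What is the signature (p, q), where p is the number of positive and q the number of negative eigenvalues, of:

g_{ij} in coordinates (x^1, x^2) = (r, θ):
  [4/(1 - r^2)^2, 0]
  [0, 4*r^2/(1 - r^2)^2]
The metric is diagonal, so its eigenvalues are the diagonal entries: 4/(1 - r^2)^2, 4*r^2/(1 - r^2)^2 (at a generic point, where coordinate-dependent entries are positive).
2 positive, 0 negative.
(2, 0) - Riemannian (positive definite)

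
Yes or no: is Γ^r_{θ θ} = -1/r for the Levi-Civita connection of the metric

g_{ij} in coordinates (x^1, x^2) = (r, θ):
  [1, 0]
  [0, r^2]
Γ^r_{θ θ} = (1/2) g^{rr} (∂_θ g_{rθ} + ∂_θ g_{rθ} - ∂_r g_{θθ}) = (1/2)(1)((0) + (0) - (2*r)) = -r
This differs from the proposed value -1/r.
No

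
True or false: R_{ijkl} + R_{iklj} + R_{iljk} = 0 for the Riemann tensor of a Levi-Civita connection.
This is the first (algebraic) Bianchi identity.
True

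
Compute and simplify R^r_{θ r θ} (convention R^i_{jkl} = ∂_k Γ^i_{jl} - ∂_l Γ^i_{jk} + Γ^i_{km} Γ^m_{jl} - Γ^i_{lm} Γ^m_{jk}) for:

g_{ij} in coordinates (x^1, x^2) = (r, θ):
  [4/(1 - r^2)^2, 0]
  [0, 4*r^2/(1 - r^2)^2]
Non-zero Christoffel symbols (Γ^k_{ij} = Γ^k_{ji}):
Γ^r_{r r} = 2*r/(1 - r^2)
Γ^r_{θ θ} = (r^3 + r)/(r^2 - 1)
Γ^θ_{r θ} = (-r^2 - 1)/(r^3 - r)
R^r_{θ r θ} = ∂_r Γ^r_{θ θ} - ∂_θ Γ^r_{θ r} + Γ^r_{r m} Γ^m_{θ θ} - Γ^r_{θ m} Γ^m_{θ r}
  = ((r^4 - 4*r^2 - 1)/(r^2 - 1)^2) - (0) + (-2*r^2*(r^2 + 1)/(r^2 - 1)^2) - (-(r^2 + 1)^2/(r^2 - 1)^2) = -4*r^2/(r^2 - 1)^2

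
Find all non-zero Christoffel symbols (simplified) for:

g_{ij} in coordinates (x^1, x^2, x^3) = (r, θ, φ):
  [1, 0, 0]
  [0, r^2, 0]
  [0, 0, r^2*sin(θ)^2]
Using Γ^k_{ij} = (1/2) g^{km} (∂_i g_{mj} + ∂_j g_{mi} - ∂_m g_{ij}); the metric is diagonal, so only the m = k term contributes.
Non-zero symbols (using the symmetry Γ^k_{ij} = Γ^k_{ji}):
Γ^r_{θ θ} = (1/2) g^{rr} (∂_θ g_{rθ} + ∂_θ g_{rθ} - ∂_r g_{θθ}) = (1/2)(1)((0) + (0) - (2*r)) = -r
Γ^r_{φ φ} = (1/2) g^{rr} (∂_φ g_{rφ} + ∂_φ g_{rφ} - ∂_r g_{φφ}) = (1/2)(1)((0) + (0) - (2*r*sin(θ)^2)) = -r*sin(θ)^2
Γ^θ_{r θ} = (1/2) g^{θθ} (∂_r g_{θθ} + ∂_θ g_{θr} - ∂_θ g_{rθ}) = (1/2)(1/r^2)((2*r) + (0) - (0)) = 1/r
Γ^θ_{φ φ} = (1/2) g^{θθ} (∂_φ g_{θφ} + ∂_φ g_{θφ} - ∂_θ g_{φφ}) = (1/2)(1/r^2)((0) + (0) - (r^2*sin(2*θ))) = -sin(2*θ)/2
Γ^φ_{r φ} = (1/2) g^{φφ} (∂_r g_{φφ} + ∂_φ g_{φr} - ∂_φ g_{rφ}) = (1/2)(1/(r^2*sin(θ)^2))((2*r*sin(θ)^2) + (0) - (0)) = 1/r
Γ^φ_{θ φ} = (1/2) g^{φφ} (∂_θ g_{φφ} + ∂_φ g_{φθ} - ∂_φ g_{θφ}) = (1/2)(1/(r^2*sin(θ)^2))((r^2*sin(2*θ)) + (0) - (0)) = 1/tan(θ)
All other Christoffel symbols are zero.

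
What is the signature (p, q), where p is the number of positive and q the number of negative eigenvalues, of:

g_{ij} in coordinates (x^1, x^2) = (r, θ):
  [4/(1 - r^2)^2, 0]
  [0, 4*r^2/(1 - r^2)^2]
The metric is diagonal, so its eigenvalues are the diagonal entries: 4/(1 - r^2)^2, 4*r^2/(1 - r^2)^2 (at a generic point, where coordinate-dependent entries are positive).
2 positive, 0 negative.
(2, 0) - Riemannian (positive definite)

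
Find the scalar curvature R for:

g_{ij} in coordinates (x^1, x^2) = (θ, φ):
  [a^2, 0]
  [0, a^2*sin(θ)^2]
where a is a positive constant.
Non-zero Christoffel symbols (Γ^k_{ij} = Γ^k_{ji}):
Γ^θ_{φ φ} = -sin(2*θ)/2
Γ^φ_{θ φ} = 1/tan(θ)
Ricci tensor (R_{ij} = R^k_{ikj}): R_{θθ} = 1, R_{θφ} = 0, R_{φφ} = sin(θ)^2
Inverse metric: g^{θθ} = 1/a^2, g^{φφ} = 1/(a^2*sin(θ)^2)
R = g^{ij} R_{ij} = (1/a^2)(1) + (1/(a^2*sin(θ)^2))(sin(θ)^2) = 2/a^2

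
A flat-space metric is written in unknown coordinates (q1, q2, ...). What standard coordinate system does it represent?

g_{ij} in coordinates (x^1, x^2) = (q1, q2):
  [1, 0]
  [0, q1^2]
The line element ds^2 = dq1^2 + q1^2 dq2^2 is dr^2 + r^2 dθ^2 with q1 = r, q2 = θ.
polar coordinates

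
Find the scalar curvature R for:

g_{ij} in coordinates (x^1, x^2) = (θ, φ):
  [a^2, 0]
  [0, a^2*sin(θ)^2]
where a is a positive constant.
Non-zero Christoffel symbols (Γ^k_{ij} = Γ^k_{ji}):
Γ^θ_{φ φ} = -sin(2*θ)/2
Γ^φ_{θ φ} = 1/tan(θ)
Ricci tensor (R_{ij} = R^k_{ikj}): R_{θθ} = 1, R_{θφ} = 0, R_{φφ} = sin(θ)^2
Inverse metric: g^{θθ} = 1/a^2, g^{φφ} = 1/(a^2*sin(θ)^2)
R = g^{ij} R_{ij} = (1/a^2)(1) + (1/(a^2*sin(θ)^2))(sin(θ)^2) = 2/a^2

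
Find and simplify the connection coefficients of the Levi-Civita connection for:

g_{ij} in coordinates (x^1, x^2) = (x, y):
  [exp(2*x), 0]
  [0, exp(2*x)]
Using Γ^k_{ij} = (1/2) g^{km} (∂_i g_{mj} + ∂_j g_{mi} - ∂_m g_{ij}); the metric is diagonal, so only the m = k term contributes.
Non-zero symbols (using the symmetry Γ^k_{ij} = Γ^k_{ji}):
Γ^x_{x x} = (1/2) g^{xx} (∂_x g_{xx} + ∂_x g_{xx} - ∂_x g_{xx}) = (1/2)(exp(-2*x))((2*exp(2*x)) + (2*exp(2*x)) - (2*exp(2*x))) = 1
Γ^x_{y y} = (1/2) g^{xx} (∂_y g_{xy} + ∂_y g_{xy} - ∂_x g_{yy}) = (1/2)(exp(-2*x))((0) + (0) - (2*exp(2*x))) = -1
Γ^y_{x y} = (1/2) g^{yy} (∂_x g_{yy} + ∂_y g_{yx} - ∂_y g_{xy}) = (1/2)(exp(-2*x))((2*exp(2*x)) + (0) - (0)) = 1
All other Christoffel symbols are zero.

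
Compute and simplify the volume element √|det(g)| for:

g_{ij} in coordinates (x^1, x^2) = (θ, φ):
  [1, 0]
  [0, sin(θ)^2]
det(g) = sin(θ)^2
√|det(g)| = sin(θ) (taking 0 < θ < π so that |sin(θ)| = sin(θ))
Volume element: dV = sin(θ) dθ dφ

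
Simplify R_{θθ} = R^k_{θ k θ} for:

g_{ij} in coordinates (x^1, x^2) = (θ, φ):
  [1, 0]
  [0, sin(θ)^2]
Non-zero Christoffel symbols (Γ^k_{ij} = Γ^k_{ji}):
Γ^θ_{φ φ} = -sin(2*θ)/2
Γ^φ_{θ φ} = 1/tan(θ)
R^θ_{θ θ θ} = 0 (a repeated index in an antisymmetric pair)
R^φ_{θ φ θ} = ∂_φ Γ^φ_{θ θ} - ∂_θ Γ^φ_{θ φ} + Γ^φ_{φ m} Γ^m_{θ θ} - Γ^φ_{θ m} Γ^m_{θ φ}
  = (0) - (-1/sin(θ)^2) + (0) - (1/tan(θ)^2) = 1
R_{θθ} = R^θ_{θ θ θ} + R^φ_{θ φ θ} = (0) + (1) = 1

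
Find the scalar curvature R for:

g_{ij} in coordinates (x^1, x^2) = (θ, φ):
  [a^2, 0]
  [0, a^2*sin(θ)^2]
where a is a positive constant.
Non-zero Christoffel symbols (Γ^k_{ij} = Γ^k_{ji}):
Γ^θ_{φ φ} = -sin(2*θ)/2
Γ^φ_{θ φ} = 1/tan(θ)
Ricci tensor (R_{ij} = R^k_{ikj}): R_{θθ} = 1, R_{θφ} = 0, R_{φφ} = sin(θ)^2
Inverse metric: g^{θθ} = 1/a^2, g^{φφ} = 1/(a^2*sin(θ)^2)
R = g^{ij} R_{ij} = (1/a^2)(1) + (1/(a^2*sin(θ)^2))(sin(θ)^2) = 2/a^2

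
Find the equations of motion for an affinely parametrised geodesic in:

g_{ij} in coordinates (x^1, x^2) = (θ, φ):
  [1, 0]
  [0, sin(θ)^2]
Geodesic equation: d^2x^k/dλ^2 + Γ^k_{ij} (dx^i/dλ)(dx^j/dλ) = 0.
Non-zero Christoffel symbols:
Γ^θ_{φ φ} = -sin(2*θ)/2
Γ^φ_{θ φ} = 1/tan(θ)
Substituting (the symmetric pair Γ^k_{ij}, Γ^k_{ji} combines into a factor 2):
d^2θ/dλ^2 - (sin(2*θ)/2) (dφ/dλ)^2 = 0
d^2φ/dλ^2 + (2/tan(θ)) (dθ/dλ)(dφ/dλ) = 0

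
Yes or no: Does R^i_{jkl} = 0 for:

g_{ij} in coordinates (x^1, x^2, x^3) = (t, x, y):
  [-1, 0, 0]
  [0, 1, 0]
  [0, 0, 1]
All metric components are constant, so every Christoffel symbol vanishes and R^i_{jkl} = 0.
Yes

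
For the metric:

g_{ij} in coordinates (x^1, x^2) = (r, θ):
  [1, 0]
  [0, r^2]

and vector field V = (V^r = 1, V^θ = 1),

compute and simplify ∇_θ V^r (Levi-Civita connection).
Non-zero Christoffel symbols:
Γ^r_{θ θ} = -r
Γ^θ_{r θ} = 1/r
∇_θ V^r = ∂_θ V^r + Γ^r_{θ j} V^j
  = (0) + (0)(1) + (-r)(1)
  = -r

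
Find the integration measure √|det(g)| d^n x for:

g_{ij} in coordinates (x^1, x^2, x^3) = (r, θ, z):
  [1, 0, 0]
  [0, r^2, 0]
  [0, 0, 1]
det(g) = r^2
√|det(g)| = r
Volume element: dV = r dr dθ dz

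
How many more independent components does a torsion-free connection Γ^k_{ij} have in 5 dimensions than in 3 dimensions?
Independent components in n dimensions: n × n(n+1)/2 = n^2(n+1)/2.
5D: 5 × 15 = 75
3D: 3 × 6 = 18
Difference = 75 - 18 = 57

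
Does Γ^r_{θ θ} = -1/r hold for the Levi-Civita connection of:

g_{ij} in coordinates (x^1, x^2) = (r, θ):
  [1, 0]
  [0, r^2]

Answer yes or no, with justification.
Γ^r_{θ θ} = (1/2) g^{rr} (∂_θ g_{rθ} + ∂_θ g_{rθ} - ∂_r g_{θθ}) = (1/2)(1)((0) + (0) - (2*r)) = -r
This differs from the proposed value -1/r.
No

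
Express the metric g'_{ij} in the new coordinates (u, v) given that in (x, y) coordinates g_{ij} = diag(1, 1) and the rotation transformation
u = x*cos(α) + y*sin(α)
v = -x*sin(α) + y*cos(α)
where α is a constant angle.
Invert the transformation: x = u*cos(α) - v*sin(α), y = u*sin(α) + v*cos(α)
g'_{ij} = (∂x^k/∂x'^i)(∂x^l/∂x'^j) g_{kl}; with g_{kl} = δ_{kl} this is Σ_k (∂x^k/∂x'^i)(∂x^k/∂x'^j).
Jacobian: ∂x/∂u = cos(α), ∂x/∂v = -sin(α), ∂y/∂u = sin(α), ∂y/∂v = cos(α)
g'_{uu} = (cos(α))(cos(α)) + (sin(α))(sin(α)) = 1
g'_{uv} = (cos(α))(-sin(α)) + (sin(α))(cos(α)) = 0
g'_{vv} = (-sin(α))(-sin(α)) + (cos(α))(cos(α)) = 1
g'_{ij} = diag(1, 1)
The Euclidean metric is invariant under rotations.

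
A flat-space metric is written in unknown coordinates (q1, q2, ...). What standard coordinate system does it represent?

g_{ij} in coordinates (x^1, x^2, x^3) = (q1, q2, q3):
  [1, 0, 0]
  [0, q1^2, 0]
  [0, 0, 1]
The line element ds^2 = dq1^2 + q1^2 dq2^2 + dq3^2 is dr^2 + r^2 dθ^2 + dz^2 with q1 = r, q2 = θ, q3 = z.
cylindrical coordinates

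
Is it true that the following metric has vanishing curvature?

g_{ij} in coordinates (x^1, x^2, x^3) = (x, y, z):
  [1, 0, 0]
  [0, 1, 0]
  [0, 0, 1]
All metric components are constant, so every Christoffel symbol vanishes and R^i_{jkl} = 0.
Yes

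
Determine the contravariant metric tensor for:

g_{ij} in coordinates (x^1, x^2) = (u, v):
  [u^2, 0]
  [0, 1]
The metric is diagonal, so g^{ij} is diagonal with entries 1/g_{ii}: diag(1/(u^2), 1).
g^{ij}:
  [1/u^2, 0]
  [0, 1]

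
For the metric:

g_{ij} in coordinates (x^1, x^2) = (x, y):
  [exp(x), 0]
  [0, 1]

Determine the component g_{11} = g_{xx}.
With x^1 = x, x^2 = y, g_{11} = g_{xx} is the row-1, column-1 entry of the matrix.
g_{11} = exp(x)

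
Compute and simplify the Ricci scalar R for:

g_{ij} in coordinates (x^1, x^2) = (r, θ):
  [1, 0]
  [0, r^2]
Non-zero Christoffel symbols (Γ^k_{ij} = Γ^k_{ji}):
Γ^r_{θ θ} = -r
Γ^θ_{r θ} = 1/r
Ricci tensor (R_{ij} = R^k_{ikj}): R_{rr} = 0, R_{rθ} = 0, R_{θθ} = 0
Inverse metric: g^{rr} = 1, g^{θθ} = 1/r^2
R = g^{ij} R_{ij} = (1)(0) + (1/r^2)(0) = 0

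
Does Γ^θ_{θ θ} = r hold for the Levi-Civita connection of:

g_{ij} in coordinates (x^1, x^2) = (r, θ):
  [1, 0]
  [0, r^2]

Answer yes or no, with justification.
Γ^θ_{θ θ} = (1/2) g^{θθ} (∂_θ g_{θθ} + ∂_θ g_{θθ} - ∂_θ g_{θθ}) = (1/2)(1/r^2)((0) + (0) - (0)) = 0
This differs from the proposed value r.
No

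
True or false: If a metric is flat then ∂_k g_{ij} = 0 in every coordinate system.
Flatness means R^i_{jkl} = 0; the components can still vary, e.g. the flat plane in polar coordinates has g_{θθ} = r^2.
False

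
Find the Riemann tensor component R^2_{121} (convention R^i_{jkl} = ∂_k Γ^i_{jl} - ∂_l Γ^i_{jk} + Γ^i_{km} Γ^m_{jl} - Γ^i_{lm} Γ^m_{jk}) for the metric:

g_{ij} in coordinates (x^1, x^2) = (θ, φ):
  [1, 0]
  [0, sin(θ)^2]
Non-zero Christoffel symbols (Γ^k_{ij} = Γ^k_{ji}):
Γ^θ_{φ φ} = -sin(2*θ)/2
Γ^φ_{θ φ} = 1/tan(θ)
R^φ_{θ φ θ} = ∂_φ Γ^φ_{θ θ} - ∂_θ Γ^φ_{θ φ} + Γ^φ_{φ m} Γ^m_{θ θ} - Γ^φ_{θ m} Γ^m_{θ φ}
  = (0) - (-1/sin(θ)^2) + (0) - (1/tan(θ)^2) = 1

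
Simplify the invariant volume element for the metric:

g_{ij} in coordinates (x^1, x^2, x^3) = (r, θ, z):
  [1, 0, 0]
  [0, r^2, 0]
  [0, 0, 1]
det(g) = r^2
√|det(g)| = r
Volume element: dV = r dr dθ dz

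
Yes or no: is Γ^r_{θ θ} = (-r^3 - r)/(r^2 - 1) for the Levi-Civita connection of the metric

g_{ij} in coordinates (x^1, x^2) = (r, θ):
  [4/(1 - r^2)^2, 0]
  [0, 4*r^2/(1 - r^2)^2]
Γ^r_{θ θ} = (1/2) g^{rr} (∂_θ g_{rθ} + ∂_θ g_{rθ} - ∂_r g_{θθ}) = (1/2)((1 - r^2)^2/4)((0) + (0) - (-8*(r^3 + r)/(r^2 - 1)^3)) = (r^3 + r)/(r^2 - 1)
This differs from the proposed value (-r^3 - r)/(r^2 - 1).
No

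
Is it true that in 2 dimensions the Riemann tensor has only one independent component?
The number of independent components is n^2(n^2-1)/12 = 4·3/12 = 1 for n = 2 (e.g. R_{1212}).
Yes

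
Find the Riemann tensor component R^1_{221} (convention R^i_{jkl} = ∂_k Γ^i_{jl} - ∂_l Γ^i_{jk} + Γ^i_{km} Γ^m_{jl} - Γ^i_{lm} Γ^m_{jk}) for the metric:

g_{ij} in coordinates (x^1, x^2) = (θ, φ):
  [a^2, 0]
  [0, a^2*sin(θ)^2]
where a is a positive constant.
Non-zero Christoffel symbols (Γ^k_{ij} = Γ^k_{ji}):
Γ^θ_{φ φ} = -sin(2*θ)/2
Γ^φ_{θ φ} = 1/tan(θ)
R^θ_{φ φ θ} = ∂_φ Γ^θ_{φ θ} - ∂_θ Γ^θ_{φ φ} + Γ^θ_{φ m} Γ^m_{φ θ} - Γ^θ_{θ m} Γ^m_{φ φ}
  = (0) - (-cos(2*θ)) + (-cos(θ)^2) - (0) = -sin(θ)^2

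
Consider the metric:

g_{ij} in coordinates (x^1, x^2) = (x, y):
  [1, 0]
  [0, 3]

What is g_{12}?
With x^1 = x, x^2 = y, g_{12} = g_{xy} is the row-1, column-2 entry of the matrix.
g_{12} = 0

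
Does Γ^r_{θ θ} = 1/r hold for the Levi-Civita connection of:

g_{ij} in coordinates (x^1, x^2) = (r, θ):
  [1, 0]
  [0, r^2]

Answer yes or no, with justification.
Γ^r_{θ θ} = (1/2) g^{rr} (∂_θ g_{rθ} + ∂_θ g_{rθ} - ∂_r g_{θθ}) = (1/2)(1)((0) + (0) - (2*r)) = -r
This differs from the proposed value 1/r.
No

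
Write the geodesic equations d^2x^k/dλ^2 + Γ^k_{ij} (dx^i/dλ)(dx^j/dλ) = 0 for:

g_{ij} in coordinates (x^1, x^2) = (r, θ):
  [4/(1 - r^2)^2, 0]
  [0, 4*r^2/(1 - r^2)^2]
Geodesic equation: d^2x^k/dλ^2 + Γ^k_{ij} (dx^i/dλ)(dx^j/dλ) = 0.
Non-zero Christoffel symbols:
Γ^r_{r r} = 2*r/(1 - r^2)
Γ^r_{θ θ} = (r^3 + r)/(r^2 - 1)
Γ^θ_{r θ} = (-r^2 - 1)/(r^3 - r)
Substituting (the symmetric pair Γ^k_{ij}, Γ^k_{ji} combines into a factor 2):
d^2r/dλ^2 + (2*r/(1 - r^2)) (dr/dλ)^2 + ((r^3 + r)/(r^2 - 1)) (dθ/dλ)^2 = 0
d^2θ/dλ^2 + ((-2*r^2 - 2)/(r^3 - r)) (dr/dλ)(dθ/dλ) = 0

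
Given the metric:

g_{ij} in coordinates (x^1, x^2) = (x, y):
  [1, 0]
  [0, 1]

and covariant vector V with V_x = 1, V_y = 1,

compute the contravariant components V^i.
Inverse metric (diagonal): g^{xx} = 1, g^{yy} = 1
V^i = g^{ij} V_j:
V^x = (1)(1) + (0)(1) = 1
V^y = (0)(1) + (1)(1) = 1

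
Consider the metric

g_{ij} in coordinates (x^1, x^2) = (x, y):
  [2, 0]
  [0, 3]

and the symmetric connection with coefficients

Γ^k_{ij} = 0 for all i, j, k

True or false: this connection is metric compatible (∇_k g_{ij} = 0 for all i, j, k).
Using ∇_k g_{ij} = ∂_k g_{ij} - Γ^m_{ki} g_{mj} - Γ^m_{kj} g_{im}:
e.g. ∇_x g_{xy} = (0) - (0) - (0) = 0
Every component ∇_k g_{ij} vanishes: the connection is metric compatible.
True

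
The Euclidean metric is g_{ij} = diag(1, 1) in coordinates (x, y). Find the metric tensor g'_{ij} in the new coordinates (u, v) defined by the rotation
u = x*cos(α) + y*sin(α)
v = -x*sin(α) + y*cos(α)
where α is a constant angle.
Invert the transformation: x = u*cos(α) - v*sin(α), y = u*sin(α) + v*cos(α)
g'_{ij} = (∂x^k/∂x'^i)(∂x^l/∂x'^j) g_{kl}; with g_{kl} = δ_{kl} this is Σ_k (∂x^k/∂x'^i)(∂x^k/∂x'^j).
Jacobian: ∂x/∂u = cos(α), ∂x/∂v = -sin(α), ∂y/∂u = sin(α), ∂y/∂v = cos(α)
g'_{uu} = (cos(α))(cos(α)) + (sin(α))(sin(α)) = 1
g'_{uv} = (cos(α))(-sin(α)) + (sin(α))(cos(α)) = 0
g'_{vv} = (-sin(α))(-sin(α)) + (cos(α))(cos(α)) = 1
g'_{ij} = diag(1, 1)
The Euclidean metric is invariant under rotations.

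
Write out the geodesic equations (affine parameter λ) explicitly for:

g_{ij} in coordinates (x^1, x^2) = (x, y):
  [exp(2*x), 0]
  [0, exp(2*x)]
Geodesic equation: d^2x^k/dλ^2 + Γ^k_{ij} (dx^i/dλ)(dx^j/dλ) = 0.
Non-zero Christoffel symbols:
Γ^x_{x x} = 1
Γ^x_{y y} = -1
Γ^y_{x y} = 1
Substituting (the symmetric pair Γ^k_{ij}, Γ^k_{ji} combines into a factor 2):
d^2x/dλ^2 + (dx/dλ)^2 - (dy/dλ)^2 = 0
d^2y/dλ^2 + 2 (dx/dλ)(dy/dλ) = 0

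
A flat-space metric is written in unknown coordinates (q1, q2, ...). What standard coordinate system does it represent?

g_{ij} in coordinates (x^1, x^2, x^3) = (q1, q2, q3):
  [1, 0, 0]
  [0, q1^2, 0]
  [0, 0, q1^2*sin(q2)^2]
The line element ds^2 = dq1^2 + q1^2 dq2^2 + q1^2 sin(q2)^2 dq3^2 is dr^2 + r^2 dθ^2 + r^2 sin(θ)^2 dφ^2 with q1 = r, q2 = θ, q3 = φ.
spherical coordinates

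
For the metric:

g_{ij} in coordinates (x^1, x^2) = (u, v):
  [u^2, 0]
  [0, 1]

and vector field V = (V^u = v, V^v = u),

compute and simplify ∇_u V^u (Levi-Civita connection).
Non-zero Christoffel symbols:
Γ^u_{u u} = 1/u
∇_u V^u = ∂_u V^u + Γ^u_{u j} V^j
  = (0) + (1/u)(v) + (0)(u)
  = v/u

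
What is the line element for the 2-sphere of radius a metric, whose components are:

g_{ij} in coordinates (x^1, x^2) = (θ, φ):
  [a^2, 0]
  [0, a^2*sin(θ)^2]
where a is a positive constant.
ds^2 = g_{ij} dx^i dx^j; only the non-zero components contribute.
ds^2 = a^2 dθ^2 + a^2*sin(θ)^2 dφ^2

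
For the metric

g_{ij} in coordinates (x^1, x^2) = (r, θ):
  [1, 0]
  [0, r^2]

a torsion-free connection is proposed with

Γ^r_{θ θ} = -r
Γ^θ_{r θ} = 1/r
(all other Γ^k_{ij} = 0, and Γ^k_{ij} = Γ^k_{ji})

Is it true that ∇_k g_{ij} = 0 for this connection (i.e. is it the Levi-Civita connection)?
Using ∇_k g_{ij} = ∂_k g_{ij} - Γ^m_{ki} g_{mj} - Γ^m_{kj} g_{im}:
e.g. ∇_r g_{θθ} = (2*r) - (r) - (r) = 0
Every component ∇_k g_{ij} vanishes: the connection is metric compatible.
Yes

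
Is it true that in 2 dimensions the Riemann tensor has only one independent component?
The number of independent components is n^2(n^2-1)/12 = 4·3/12 = 1 for n = 2 (e.g. R_{1212}).
Yes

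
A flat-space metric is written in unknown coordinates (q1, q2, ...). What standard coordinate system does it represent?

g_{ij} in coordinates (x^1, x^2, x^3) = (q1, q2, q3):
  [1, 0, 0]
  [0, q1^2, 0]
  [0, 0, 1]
The line element ds^2 = dq1^2 + q1^2 dq2^2 + dq3^2 is dr^2 + r^2 dθ^2 + dz^2 with q1 = r, q2 = θ, q3 = z.
cylindrical coordinates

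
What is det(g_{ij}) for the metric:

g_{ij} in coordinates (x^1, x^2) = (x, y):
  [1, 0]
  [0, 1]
For a 2×2 metric: det(g) = g_{11}·g_{22} - g_{12}·g_{21}
= (1)·(1) - (0)·(0)
= 1 - 0
det(g) = 1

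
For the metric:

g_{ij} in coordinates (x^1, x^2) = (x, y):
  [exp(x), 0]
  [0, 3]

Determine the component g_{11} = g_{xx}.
With x^1 = x, x^2 = y, g_{11} = g_{xx} is the row-1, column-1 entry of the matrix.
g_{11} = exp(x)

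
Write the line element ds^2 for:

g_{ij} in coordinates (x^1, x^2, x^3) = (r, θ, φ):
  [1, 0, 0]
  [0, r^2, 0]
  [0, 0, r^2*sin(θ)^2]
ds^2 = g_{ij} dx^i dx^j; only the non-zero components contribute.
ds^2 = dr^2 + r^2 dθ^2 + r^2*sin(θ)^2 dφ^2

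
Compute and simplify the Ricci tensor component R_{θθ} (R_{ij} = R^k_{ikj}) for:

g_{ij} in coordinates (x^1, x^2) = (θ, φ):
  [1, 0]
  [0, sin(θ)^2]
Non-zero Christoffel symbols (Γ^k_{ij} = Γ^k_{ji}):
Γ^θ_{φ φ} = -sin(2*θ)/2
Γ^φ_{θ φ} = 1/tan(θ)
R^θ_{θ θ θ} = 0 (a repeated index in an antisymmetric pair)
R^φ_{θ φ θ} = ∂_φ Γ^φ_{θ θ} - ∂_θ Γ^φ_{θ φ} + Γ^φ_{φ m} Γ^m_{θ θ} - Γ^φ_{θ m} Γ^m_{θ φ}
  = (0) - (-1/sin(θ)^2) + (0) - (1/tan(θ)^2) = 1
R_{θθ} = R^θ_{θ θ θ} + R^φ_{θ φ θ} = (0) + (1) = 1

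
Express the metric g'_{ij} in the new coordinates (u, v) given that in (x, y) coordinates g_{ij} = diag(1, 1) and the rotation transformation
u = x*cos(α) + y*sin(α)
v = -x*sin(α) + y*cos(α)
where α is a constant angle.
Invert the transformation: x = u*cos(α) - v*sin(α), y = u*sin(α) + v*cos(α)
g'_{ij} = (∂x^k/∂x'^i)(∂x^l/∂x'^j) g_{kl}; with g_{kl} = δ_{kl} this is Σ_k (∂x^k/∂x'^i)(∂x^k/∂x'^j).
Jacobian: ∂x/∂u = cos(α), ∂x/∂v = -sin(α), ∂y/∂u = sin(α), ∂y/∂v = cos(α)
g'_{uu} = (cos(α))(cos(α)) + (sin(α))(sin(α)) = 1
g'_{uv} = (cos(α))(-sin(α)) + (sin(α))(cos(α)) = 0
g'_{vv} = (-sin(α))(-sin(α)) + (cos(α))(cos(α)) = 1
g'_{ij} = diag(1, 1)
The Euclidean metric is invariant under rotations.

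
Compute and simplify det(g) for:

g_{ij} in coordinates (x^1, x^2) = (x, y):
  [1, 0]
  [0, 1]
For a 2×2 metric: det(g) = g_{11}·g_{22} - g_{12}·g_{21}
= (1)·(1) - (0)·(0)
= 1 - 0
det(g) = 1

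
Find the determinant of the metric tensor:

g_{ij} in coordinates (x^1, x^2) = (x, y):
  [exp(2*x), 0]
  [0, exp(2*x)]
For a 2×2 metric: det(g) = g_{11}·g_{22} - g_{12}·g_{21}
= (exp(2*x))·(exp(2*x)) - (0)·(0)
= exp(4*x) - 0
det(g) = exp(4*x)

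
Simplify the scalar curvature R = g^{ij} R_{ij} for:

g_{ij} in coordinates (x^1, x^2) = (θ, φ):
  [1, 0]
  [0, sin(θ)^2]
Non-zero Christoffel symbols (Γ^k_{ij} = Γ^k_{ji}):
Γ^θ_{φ φ} = -sin(2*θ)/2
Γ^φ_{θ φ} = 1/tan(θ)
Ricci tensor (R_{ij} = R^k_{ikj}): R_{θθ} = 1, R_{θφ} = 0, R_{φφ} = sin(θ)^2
Inverse metric: g^{θθ} = 1, g^{φφ} = 1/sin(θ)^2
R = g^{ij} R_{ij} = (1)(1) + (1/sin(θ)^2)(sin(θ)^2) = 2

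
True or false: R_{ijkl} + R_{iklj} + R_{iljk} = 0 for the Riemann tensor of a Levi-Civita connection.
This is the first (algebraic) Bianchi identity.
True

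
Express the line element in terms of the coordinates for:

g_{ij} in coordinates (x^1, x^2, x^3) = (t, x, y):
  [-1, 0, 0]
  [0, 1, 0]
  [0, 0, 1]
ds^2 = g_{ij} dx^i dx^j; only the non-zero components contribute.
ds^2 = -dt^2 + dx^2 + dy^2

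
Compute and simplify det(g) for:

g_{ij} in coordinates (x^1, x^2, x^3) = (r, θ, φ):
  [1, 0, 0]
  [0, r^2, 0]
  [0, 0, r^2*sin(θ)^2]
Diagonal metric: det(g) = g_{11}·g_{22}·g_{33}
= (1)·(r^2)·(r^2*sin(θ)^2)
det(g) = r^4*sin(θ)^2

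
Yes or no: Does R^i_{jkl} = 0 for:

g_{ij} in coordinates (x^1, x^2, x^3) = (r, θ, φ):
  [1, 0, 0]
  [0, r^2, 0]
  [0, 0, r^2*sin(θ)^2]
Non-zero Christoffel symbols:
Γ^r_{θ θ} = -r
Γ^r_{φ φ} = -r*sin(θ)^2
Γ^θ_{r θ} = 1/r
Γ^θ_{φ φ} = -sin(2*θ)/2
Γ^φ_{r φ} = 1/r
Γ^φ_{θ φ} = 1/tan(θ)
Ricci tensor: R_{rr} = 0, R_{rθ} = 0, R_{rφ} = 0, R_{θθ} = 0, R_{θφ} = 0, R_{φφ} = 0
All R_{ij} vanish; in 3 dimensions the Riemann tensor is fully determined by the Ricci tensor, so R^i_{jkl} = 0: the metric is flat (curvilinear coordinates on flat space).
Yes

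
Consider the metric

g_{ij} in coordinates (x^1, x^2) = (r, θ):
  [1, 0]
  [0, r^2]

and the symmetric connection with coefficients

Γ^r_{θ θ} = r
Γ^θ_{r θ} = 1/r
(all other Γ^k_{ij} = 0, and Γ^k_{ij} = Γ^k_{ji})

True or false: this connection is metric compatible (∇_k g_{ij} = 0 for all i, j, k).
Using ∇_k g_{ij} = ∂_k g_{ij} - Γ^m_{ki} g_{mj} - Γ^m_{kj} g_{im}:
∇_θ g_{rθ} = (0) - (r) - (r) = -2*r ≠ 0
So the connection is not metric compatible (it is not the Levi-Civita connection).
False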